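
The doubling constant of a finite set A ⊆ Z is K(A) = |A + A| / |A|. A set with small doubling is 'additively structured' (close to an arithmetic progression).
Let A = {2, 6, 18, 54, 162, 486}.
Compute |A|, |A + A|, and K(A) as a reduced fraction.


|A| = 6.
Compute A + A by enumerating all 36 pairs.
A + A = {4, 8, 12, 20, 24, 36, 56, 60, 72, 108, 164, 168, 180, 216, 324, 488, 492, 504, 540, 648, 972}, so |A + A| = 21.
K = |A + A| / |A| = 21/6 = 7/2 ≈ 3.5000.
Reference: AP of size 6 gives K = 11/6 ≈ 1.8333; a fully generic set of size 6 gives K ≈ 3.5000.

|A| = 6, |A + A| = 21, K = 21/6 = 7/2.


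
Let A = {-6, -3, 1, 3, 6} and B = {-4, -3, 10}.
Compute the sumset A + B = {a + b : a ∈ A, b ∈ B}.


A + B = {a + b : a ∈ A, b ∈ B}.
Enumerate all |A|·|B| = 5·3 = 15 pairs (a, b) and collect distinct sums.
a = -6: -6+-4=-10, -6+-3=-9, -6+10=4
a = -3: -3+-4=-7, -3+-3=-6, -3+10=7
a = 1: 1+-4=-3, 1+-3=-2, 1+10=11
a = 3: 3+-4=-1, 3+-3=0, 3+10=13
a = 6: 6+-4=2, 6+-3=3, 6+10=16
Collecting distinct sums: A + B = {-10, -9, -7, -6, -3, -2, -1, 0, 2, 3, 4, 7, 11, 13, 16}
|A + B| = 15

A + B = {-10, -9, -7, -6, -3, -2, -1, 0, 2, 3, 4, 7, 11, 13, 16}


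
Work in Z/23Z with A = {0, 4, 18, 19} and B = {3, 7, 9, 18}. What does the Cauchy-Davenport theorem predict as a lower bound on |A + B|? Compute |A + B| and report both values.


Cauchy-Davenport: |A + B| ≥ min(p, |A| + |B| - 1) for A, B nonempty in Z/pZ.
|A| = 4, |B| = 4, p = 23.
CD lower bound = min(23, 4 + 4 - 1) = min(23, 7) = 7.
Compute A + B mod 23 directly:
a = 0: 0+3=3, 0+7=7, 0+9=9, 0+18=18
a = 4: 4+3=7, 4+7=11, 4+9=13, 4+18=22
a = 18: 18+3=21, 18+7=2, 18+9=4, 18+18=13
a = 19: 19+3=22, 19+7=3, 19+9=5, 19+18=14
A + B = {2, 3, 4, 5, 7, 9, 11, 13, 14, 18, 21, 22}, so |A + B| = 12.
Verify: 12 ≥ 7? Yes ✓.

CD lower bound = 7, actual |A + B| = 12.


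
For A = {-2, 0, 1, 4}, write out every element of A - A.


A - A = {a - a' : a, a' ∈ A}.
Compute a - a' for each ordered pair (a, a'):
a = -2: -2--2=0, -2-0=-2, -2-1=-3, -2-4=-6
a = 0: 0--2=2, 0-0=0, 0-1=-1, 0-4=-4
a = 1: 1--2=3, 1-0=1, 1-1=0, 1-4=-3
a = 4: 4--2=6, 4-0=4, 4-1=3, 4-4=0
Collecting distinct values (and noting 0 appears from a-a):
A - A = {-6, -4, -3, -2, -1, 0, 1, 2, 3, 4, 6}
|A - A| = 11

A - A = {-6, -4, -3, -2, -1, 0, 1, 2, 3, 4, 6}


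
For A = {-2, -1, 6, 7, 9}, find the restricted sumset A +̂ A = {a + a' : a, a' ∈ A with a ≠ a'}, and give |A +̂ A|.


Restricted sumset: A +̂ A = {a + a' : a ∈ A, a' ∈ A, a ≠ a'}.
Equivalently, take A + A and drop any sum 2a that is achievable ONLY as a + a for a ∈ A (i.e. sums representable only with equal summands).
Enumerate pairs (a, a') with a < a' (symmetric, so each unordered pair gives one sum; this covers all a ≠ a'):
  -2 + -1 = -3
  -2 + 6 = 4
  -2 + 7 = 5
  -2 + 9 = 7
  -1 + 6 = 5
  -1 + 7 = 6
  -1 + 9 = 8
  6 + 7 = 13
  6 + 9 = 15
  7 + 9 = 16
Collected distinct sums: {-3, 4, 5, 6, 7, 8, 13, 15, 16}
|A +̂ A| = 9
(Reference bound: |A +̂ A| ≥ 2|A| - 3 for |A| ≥ 2, with |A| = 5 giving ≥ 7.)

|A +̂ A| = 9


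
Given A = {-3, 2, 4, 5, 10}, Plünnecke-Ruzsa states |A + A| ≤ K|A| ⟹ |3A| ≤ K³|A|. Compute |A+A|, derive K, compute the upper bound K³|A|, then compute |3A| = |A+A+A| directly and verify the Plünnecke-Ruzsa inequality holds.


|A| = 5.
Step 1: Compute A + A by enumerating all 25 pairs.
A + A = {-6, -1, 1, 2, 4, 6, 7, 8, 9, 10, 12, 14, 15, 20}, so |A + A| = 14.
Step 2: Doubling constant K = |A + A|/|A| = 14/5 = 14/5 ≈ 2.8000.
Step 3: Plünnecke-Ruzsa gives |3A| ≤ K³·|A| = (2.8000)³ · 5 ≈ 109.7600.
Step 4: Compute 3A = A + A + A directly by enumerating all triples (a,b,c) ∈ A³; |3A| = 27.
Step 5: Check 27 ≤ 109.7600? Yes ✓.

K = 14/5, Plünnecke-Ruzsa bound K³|A| ≈ 109.7600, |3A| = 27, inequality holds.


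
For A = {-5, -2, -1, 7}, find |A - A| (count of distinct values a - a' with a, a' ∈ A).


A - A = {a - a' : a, a' ∈ A}; |A| = 4.
Bounds: 2|A|-1 ≤ |A - A| ≤ |A|² - |A| + 1, i.e. 7 ≤ |A - A| ≤ 13.
Note: 0 ∈ A - A always (from a - a). The set is symmetric: if d ∈ A - A then -d ∈ A - A.
Enumerate nonzero differences d = a - a' with a > a' (then include -d):
Positive differences: {1, 3, 4, 8, 9, 12}
Full difference set: {0} ∪ (positive diffs) ∪ (negative diffs).
|A - A| = 1 + 2·6 = 13 (matches direct enumeration: 13).

|A - A| = 13


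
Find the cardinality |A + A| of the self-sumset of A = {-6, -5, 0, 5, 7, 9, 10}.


A + A = {a + a' : a, a' ∈ A}; |A| = 7.
General bounds: 2|A| - 1 ≤ |A + A| ≤ |A|(|A|+1)/2, i.e. 13 ≤ |A + A| ≤ 28.
Lower bound 2|A|-1 is attained iff A is an arithmetic progression.
Enumerate sums a + a' for a ≤ a' (symmetric, so this suffices):
a = -6: -6+-6=-12, -6+-5=-11, -6+0=-6, -6+5=-1, -6+7=1, -6+9=3, -6+10=4
a = -5: -5+-5=-10, -5+0=-5, -5+5=0, -5+7=2, -5+9=4, -5+10=5
a = 0: 0+0=0, 0+5=5, 0+7=7, 0+9=9, 0+10=10
a = 5: 5+5=10, 5+7=12, 5+9=14, 5+10=15
a = 7: 7+7=14, 7+9=16, 7+10=17
a = 9: 9+9=18, 9+10=19
a = 10: 10+10=20
Distinct sums: {-12, -11, -10, -6, -5, -1, 0, 1, 2, 3, 4, 5, 7, 9, 10, 12, 14, 15, 16, 17, 18, 19, 20}
|A + A| = 23

|A + A| = 23


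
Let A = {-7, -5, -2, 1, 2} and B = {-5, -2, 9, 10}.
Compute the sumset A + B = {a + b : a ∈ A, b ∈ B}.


A + B = {a + b : a ∈ A, b ∈ B}.
Enumerate all |A|·|B| = 5·4 = 20 pairs (a, b) and collect distinct sums.
a = -7: -7+-5=-12, -7+-2=-9, -7+9=2, -7+10=3
a = -5: -5+-5=-10, -5+-2=-7, -5+9=4, -5+10=5
a = -2: -2+-5=-7, -2+-2=-4, -2+9=7, -2+10=8
a = 1: 1+-5=-4, 1+-2=-1, 1+9=10, 1+10=11
a = 2: 2+-5=-3, 2+-2=0, 2+9=11, 2+10=12
Collecting distinct sums: A + B = {-12, -10, -9, -7, -4, -3, -1, 0, 2, 3, 4, 5, 7, 8, 10, 11, 12}
|A + B| = 17

A + B = {-12, -10, -9, -7, -4, -3, -1, 0, 2, 3, 4, 5, 7, 8, 10, 11, 12}


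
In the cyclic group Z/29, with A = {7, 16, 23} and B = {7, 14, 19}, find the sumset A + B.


Work in Z/29Z: reduce every sum a + b modulo 29.
Enumerate all 9 pairs:
a = 7: 7+7=14, 7+14=21, 7+19=26
a = 16: 16+7=23, 16+14=1, 16+19=6
a = 23: 23+7=1, 23+14=8, 23+19=13
Distinct residues collected: {1, 6, 8, 13, 14, 21, 23, 26}
|A + B| = 8 (out of 29 total residues).

A + B = {1, 6, 8, 13, 14, 21, 23, 26}


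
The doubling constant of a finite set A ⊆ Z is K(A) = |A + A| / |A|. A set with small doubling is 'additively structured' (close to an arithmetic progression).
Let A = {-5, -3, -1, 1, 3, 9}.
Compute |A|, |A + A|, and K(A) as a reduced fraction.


|A| = 6.
Compute A + A by enumerating all 36 pairs.
A + A = {-10, -8, -6, -4, -2, 0, 2, 4, 6, 8, 10, 12, 18}, so |A + A| = 13.
K = |A + A| / |A| = 13/6 (already in lowest terms) ≈ 2.1667.
Reference: AP of size 6 gives K = 11/6 ≈ 1.8333; a fully generic set of size 6 gives K ≈ 3.5000.

|A| = 6, |A + A| = 13, K = 13/6.


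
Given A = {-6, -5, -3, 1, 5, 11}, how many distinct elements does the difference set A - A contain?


A - A = {a - a' : a, a' ∈ A}; |A| = 6.
Bounds: 2|A|-1 ≤ |A - A| ≤ |A|² - |A| + 1, i.e. 11 ≤ |A - A| ≤ 31.
Note: 0 ∈ A - A always (from a - a). The set is symmetric: if d ∈ A - A then -d ∈ A - A.
Enumerate nonzero differences d = a - a' with a > a' (then include -d):
Positive differences: {1, 2, 3, 4, 6, 7, 8, 10, 11, 14, 16, 17}
Full difference set: {0} ∪ (positive diffs) ∪ (negative diffs).
|A - A| = 1 + 2·12 = 25 (matches direct enumeration: 25).

|A - A| = 25


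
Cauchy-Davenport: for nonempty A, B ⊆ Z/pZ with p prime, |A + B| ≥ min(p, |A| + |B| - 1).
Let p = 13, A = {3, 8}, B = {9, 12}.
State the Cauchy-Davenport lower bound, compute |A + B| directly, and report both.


Cauchy-Davenport: |A + B| ≥ min(p, |A| + |B| - 1) for A, B nonempty in Z/pZ.
|A| = 2, |B| = 2, p = 13.
CD lower bound = min(13, 2 + 2 - 1) = min(13, 3) = 3.
Compute A + B mod 13 directly:
a = 3: 3+9=12, 3+12=2
a = 8: 8+9=4, 8+12=7
A + B = {2, 4, 7, 12}, so |A + B| = 4.
Verify: 4 ≥ 3? Yes ✓.

CD lower bound = 3, actual |A + B| = 4.


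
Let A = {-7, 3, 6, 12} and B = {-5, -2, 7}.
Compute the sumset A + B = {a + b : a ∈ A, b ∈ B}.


A + B = {a + b : a ∈ A, b ∈ B}.
Enumerate all |A|·|B| = 4·3 = 12 pairs (a, b) and collect distinct sums.
a = -7: -7+-5=-12, -7+-2=-9, -7+7=0
a = 3: 3+-5=-2, 3+-2=1, 3+7=10
a = 6: 6+-5=1, 6+-2=4, 6+7=13
a = 12: 12+-5=7, 12+-2=10, 12+7=19
Collecting distinct sums: A + B = {-12, -9, -2, 0, 1, 4, 7, 10, 13, 19}
|A + B| = 10

A + B = {-12, -9, -2, 0, 1, 4, 7, 10, 13, 19}


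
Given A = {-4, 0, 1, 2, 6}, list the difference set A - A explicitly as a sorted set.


A - A = {a - a' : a, a' ∈ A}.
Compute a - a' for each ordered pair (a, a'):
a = -4: -4--4=0, -4-0=-4, -4-1=-5, -4-2=-6, -4-6=-10
a = 0: 0--4=4, 0-0=0, 0-1=-1, 0-2=-2, 0-6=-6
a = 1: 1--4=5, 1-0=1, 1-1=0, 1-2=-1, 1-6=-5
a = 2: 2--4=6, 2-0=2, 2-1=1, 2-2=0, 2-6=-4
a = 6: 6--4=10, 6-0=6, 6-1=5, 6-2=4, 6-6=0
Collecting distinct values (and noting 0 appears from a-a):
A - A = {-10, -6, -5, -4, -2, -1, 0, 1, 2, 4, 5, 6, 10}
|A - A| = 13

A - A = {-10, -6, -5, -4, -2, -1, 0, 1, 2, 4, 5, 6, 10}


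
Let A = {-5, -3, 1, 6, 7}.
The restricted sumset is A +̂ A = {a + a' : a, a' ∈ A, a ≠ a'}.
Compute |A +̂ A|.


Restricted sumset: A +̂ A = {a + a' : a ∈ A, a' ∈ A, a ≠ a'}.
Equivalently, take A + A and drop any sum 2a that is achievable ONLY as a + a for a ∈ A (i.e. sums representable only with equal summands).
Enumerate pairs (a, a') with a < a' (symmetric, so each unordered pair gives one sum; this covers all a ≠ a'):
  -5 + -3 = -8
  -5 + 1 = -4
  -5 + 6 = 1
  -5 + 7 = 2
  -3 + 1 = -2
  -3 + 6 = 3
  -3 + 7 = 4
  1 + 6 = 7
  1 + 7 = 8
  6 + 7 = 13
Collected distinct sums: {-8, -4, -2, 1, 2, 3, 4, 7, 8, 13}
|A +̂ A| = 10
(Reference bound: |A +̂ A| ≥ 2|A| - 3 for |A| ≥ 2, with |A| = 5 giving ≥ 7.)

|A +̂ A| = 10


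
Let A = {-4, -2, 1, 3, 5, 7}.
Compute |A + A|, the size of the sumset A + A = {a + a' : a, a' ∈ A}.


A + A = {a + a' : a, a' ∈ A}; |A| = 6.
General bounds: 2|A| - 1 ≤ |A + A| ≤ |A|(|A|+1)/2, i.e. 11 ≤ |A + A| ≤ 21.
Lower bound 2|A|-1 is attained iff A is an arithmetic progression.
Enumerate sums a + a' for a ≤ a' (symmetric, so this suffices):
a = -4: -4+-4=-8, -4+-2=-6, -4+1=-3, -4+3=-1, -4+5=1, -4+7=3
a = -2: -2+-2=-4, -2+1=-1, -2+3=1, -2+5=3, -2+7=5
a = 1: 1+1=2, 1+3=4, 1+5=6, 1+7=8
a = 3: 3+3=6, 3+5=8, 3+7=10
a = 5: 5+5=10, 5+7=12
a = 7: 7+7=14
Distinct sums: {-8, -6, -4, -3, -1, 1, 2, 3, 4, 5, 6, 8, 10, 12, 14}
|A + A| = 15

|A + A| = 15


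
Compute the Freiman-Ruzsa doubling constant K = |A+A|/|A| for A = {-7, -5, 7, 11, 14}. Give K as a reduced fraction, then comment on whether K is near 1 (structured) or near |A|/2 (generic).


|A| = 5.
Compute A + A by enumerating all 25 pairs.
A + A = {-14, -12, -10, 0, 2, 4, 6, 7, 9, 14, 18, 21, 22, 25, 28}, so |A + A| = 15.
K = |A + A| / |A| = 15/5 = 3/1 ≈ 3.0000.
Reference: AP of size 5 gives K = 9/5 ≈ 1.8000; a fully generic set of size 5 gives K ≈ 3.0000.

|A| = 5, |A + A| = 15, K = 15/5 = 3/1.


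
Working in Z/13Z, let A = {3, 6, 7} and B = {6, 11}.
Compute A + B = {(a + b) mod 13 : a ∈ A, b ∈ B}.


Work in Z/13Z: reduce every sum a + b modulo 13.
Enumerate all 6 pairs:
a = 3: 3+6=9, 3+11=1
a = 6: 6+6=12, 6+11=4
a = 7: 7+6=0, 7+11=5
Distinct residues collected: {0, 1, 4, 5, 9, 12}
|A + B| = 6 (out of 13 total residues).

A + B = {0, 1, 4, 5, 9, 12}


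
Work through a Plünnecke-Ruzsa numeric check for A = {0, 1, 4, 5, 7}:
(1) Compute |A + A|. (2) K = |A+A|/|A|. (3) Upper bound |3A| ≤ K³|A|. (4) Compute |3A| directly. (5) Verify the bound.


|A| = 5.
Step 1: Compute A + A by enumerating all 25 pairs.
A + A = {0, 1, 2, 4, 5, 6, 7, 8, 9, 10, 11, 12, 14}, so |A + A| = 13.
Step 2: Doubling constant K = |A + A|/|A| = 13/5 = 13/5 ≈ 2.6000.
Step 3: Plünnecke-Ruzsa gives |3A| ≤ K³·|A| = (2.6000)³ · 5 ≈ 87.8800.
Step 4: Compute 3A = A + A + A directly by enumerating all triples (a,b,c) ∈ A³; |3A| = 21.
Step 5: Check 21 ≤ 87.8800? Yes ✓.

K = 13/5, Plünnecke-Ruzsa bound K³|A| ≈ 87.8800, |3A| = 21, inequality holds.


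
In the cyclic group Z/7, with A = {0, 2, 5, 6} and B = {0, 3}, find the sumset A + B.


Work in Z/7Z: reduce every sum a + b modulo 7.
Enumerate all 8 pairs:
a = 0: 0+0=0, 0+3=3
a = 2: 2+0=2, 2+3=5
a = 5: 5+0=5, 5+3=1
a = 6: 6+0=6, 6+3=2
Distinct residues collected: {0, 1, 2, 3, 5, 6}
|A + B| = 6 (out of 7 total residues).

A + B = {0, 1, 2, 3, 5, 6}


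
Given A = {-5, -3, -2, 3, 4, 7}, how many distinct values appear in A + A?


A + A = {a + a' : a, a' ∈ A}; |A| = 6.
General bounds: 2|A| - 1 ≤ |A + A| ≤ |A|(|A|+1)/2, i.e. 11 ≤ |A + A| ≤ 21.
Lower bound 2|A|-1 is attained iff A is an arithmetic progression.
Enumerate sums a + a' for a ≤ a' (symmetric, so this suffices):
a = -5: -5+-5=-10, -5+-3=-8, -5+-2=-7, -5+3=-2, -5+4=-1, -5+7=2
a = -3: -3+-3=-6, -3+-2=-5, -3+3=0, -3+4=1, -3+7=4
a = -2: -2+-2=-4, -2+3=1, -2+4=2, -2+7=5
a = 3: 3+3=6, 3+4=7, 3+7=10
a = 4: 4+4=8, 4+7=11
a = 7: 7+7=14
Distinct sums: {-10, -8, -7, -6, -5, -4, -2, -1, 0, 1, 2, 4, 5, 6, 7, 8, 10, 11, 14}
|A + A| = 19

|A + A| = 19


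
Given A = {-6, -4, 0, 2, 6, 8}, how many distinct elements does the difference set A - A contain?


A - A = {a - a' : a, a' ∈ A}; |A| = 6.
Bounds: 2|A|-1 ≤ |A - A| ≤ |A|² - |A| + 1, i.e. 11 ≤ |A - A| ≤ 31.
Note: 0 ∈ A - A always (from a - a). The set is symmetric: if d ∈ A - A then -d ∈ A - A.
Enumerate nonzero differences d = a - a' with a > a' (then include -d):
Positive differences: {2, 4, 6, 8, 10, 12, 14}
Full difference set: {0} ∪ (positive diffs) ∪ (negative diffs).
|A - A| = 1 + 2·7 = 15 (matches direct enumeration: 15).

|A - A| = 15


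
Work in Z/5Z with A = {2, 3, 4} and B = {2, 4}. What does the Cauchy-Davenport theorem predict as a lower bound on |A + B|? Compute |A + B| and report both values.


Cauchy-Davenport: |A + B| ≥ min(p, |A| + |B| - 1) for A, B nonempty in Z/pZ.
|A| = 3, |B| = 2, p = 5.
CD lower bound = min(5, 3 + 2 - 1) = min(5, 4) = 4.
Compute A + B mod 5 directly:
a = 2: 2+2=4, 2+4=1
a = 3: 3+2=0, 3+4=2
a = 4: 4+2=1, 4+4=3
A + B = {0, 1, 2, 3, 4}, so |A + B| = 5.
Verify: 5 ≥ 4? Yes ✓.

CD lower bound = 4, actual |A + B| = 5.


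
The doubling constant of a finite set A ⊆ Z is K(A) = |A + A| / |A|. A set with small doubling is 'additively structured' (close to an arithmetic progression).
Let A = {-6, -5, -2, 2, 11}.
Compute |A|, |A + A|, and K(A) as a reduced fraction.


|A| = 5.
Compute A + A by enumerating all 25 pairs.
A + A = {-12, -11, -10, -8, -7, -4, -3, 0, 4, 5, 6, 9, 13, 22}, so |A + A| = 14.
K = |A + A| / |A| = 14/5 (already in lowest terms) ≈ 2.8000.
Reference: AP of size 5 gives K = 9/5 ≈ 1.8000; a fully generic set of size 5 gives K ≈ 3.0000.

|A| = 5, |A + A| = 14, K = 14/5.


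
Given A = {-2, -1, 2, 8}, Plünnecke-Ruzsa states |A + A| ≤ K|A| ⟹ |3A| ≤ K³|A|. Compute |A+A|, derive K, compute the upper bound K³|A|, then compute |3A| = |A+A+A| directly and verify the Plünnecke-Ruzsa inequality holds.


|A| = 4.
Step 1: Compute A + A by enumerating all 16 pairs.
A + A = {-4, -3, -2, 0, 1, 4, 6, 7, 10, 16}, so |A + A| = 10.
Step 2: Doubling constant K = |A + A|/|A| = 10/4 = 10/4 ≈ 2.5000.
Step 3: Plünnecke-Ruzsa gives |3A| ≤ K³·|A| = (2.5000)³ · 4 ≈ 62.5000.
Step 4: Compute 3A = A + A + A directly by enumerating all triples (a,b,c) ∈ A³; |3A| = 19.
Step 5: Check 19 ≤ 62.5000? Yes ✓.

K = 10/4, Plünnecke-Ruzsa bound K³|A| ≈ 62.5000, |3A| = 19, inequality holds.


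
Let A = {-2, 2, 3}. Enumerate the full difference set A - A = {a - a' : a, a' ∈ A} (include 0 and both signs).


A - A = {a - a' : a, a' ∈ A}.
Compute a - a' for each ordered pair (a, a'):
a = -2: -2--2=0, -2-2=-4, -2-3=-5
a = 2: 2--2=4, 2-2=0, 2-3=-1
a = 3: 3--2=5, 3-2=1, 3-3=0
Collecting distinct values (and noting 0 appears from a-a):
A - A = {-5, -4, -1, 0, 1, 4, 5}
|A - A| = 7

A - A = {-5, -4, -1, 0, 1, 4, 5}


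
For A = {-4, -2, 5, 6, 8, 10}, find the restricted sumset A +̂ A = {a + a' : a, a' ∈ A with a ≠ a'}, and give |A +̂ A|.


Restricted sumset: A +̂ A = {a + a' : a ∈ A, a' ∈ A, a ≠ a'}.
Equivalently, take A + A and drop any sum 2a that is achievable ONLY as a + a for a ∈ A (i.e. sums representable only with equal summands).
Enumerate pairs (a, a') with a < a' (symmetric, so each unordered pair gives one sum; this covers all a ≠ a'):
  -4 + -2 = -6
  -4 + 5 = 1
  -4 + 6 = 2
  -4 + 8 = 4
  -4 + 10 = 6
  -2 + 5 = 3
  -2 + 6 = 4
  -2 + 8 = 6
  -2 + 10 = 8
  5 + 6 = 11
  5 + 8 = 13
  5 + 10 = 15
  6 + 8 = 14
  6 + 10 = 16
  8 + 10 = 18
Collected distinct sums: {-6, 1, 2, 3, 4, 6, 8, 11, 13, 14, 15, 16, 18}
|A +̂ A| = 13
(Reference bound: |A +̂ A| ≥ 2|A| - 3 for |A| ≥ 2, with |A| = 6 giving ≥ 9.)

|A +̂ A| = 13


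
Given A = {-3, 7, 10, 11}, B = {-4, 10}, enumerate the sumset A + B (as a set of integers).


A + B = {a + b : a ∈ A, b ∈ B}.
Enumerate all |A|·|B| = 4·2 = 8 pairs (a, b) and collect distinct sums.
a = -3: -3+-4=-7, -3+10=7
a = 7: 7+-4=3, 7+10=17
a = 10: 10+-4=6, 10+10=20
a = 11: 11+-4=7, 11+10=21
Collecting distinct sums: A + B = {-7, 3, 6, 7, 17, 20, 21}
|A + B| = 7

A + B = {-7, 3, 6, 7, 17, 20, 21}


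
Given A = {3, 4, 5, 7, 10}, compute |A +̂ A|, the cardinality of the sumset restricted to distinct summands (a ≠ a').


Restricted sumset: A +̂ A = {a + a' : a ∈ A, a' ∈ A, a ≠ a'}.
Equivalently, take A + A and drop any sum 2a that is achievable ONLY as a + a for a ∈ A (i.e. sums representable only with equal summands).
Enumerate pairs (a, a') with a < a' (symmetric, so each unordered pair gives one sum; this covers all a ≠ a'):
  3 + 4 = 7
  3 + 5 = 8
  3 + 7 = 10
  3 + 10 = 13
  4 + 5 = 9
  4 + 7 = 11
  4 + 10 = 14
  5 + 7 = 12
  5 + 10 = 15
  7 + 10 = 17
Collected distinct sums: {7, 8, 9, 10, 11, 12, 13, 14, 15, 17}
|A +̂ A| = 10
(Reference bound: |A +̂ A| ≥ 2|A| - 3 for |A| ≥ 2, with |A| = 5 giving ≥ 7.)

|A +̂ A| = 10


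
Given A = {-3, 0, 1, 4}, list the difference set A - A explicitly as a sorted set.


A - A = {a - a' : a, a' ∈ A}.
Compute a - a' for each ordered pair (a, a'):
a = -3: -3--3=0, -3-0=-3, -3-1=-4, -3-4=-7
a = 0: 0--3=3, 0-0=0, 0-1=-1, 0-4=-4
a = 1: 1--3=4, 1-0=1, 1-1=0, 1-4=-3
a = 4: 4--3=7, 4-0=4, 4-1=3, 4-4=0
Collecting distinct values (and noting 0 appears from a-a):
A - A = {-7, -4, -3, -1, 0, 1, 3, 4, 7}
|A - A| = 9

A - A = {-7, -4, -3, -1, 0, 1, 3, 4, 7}


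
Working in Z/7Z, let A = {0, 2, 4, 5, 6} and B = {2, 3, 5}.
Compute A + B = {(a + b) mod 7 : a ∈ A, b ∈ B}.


Work in Z/7Z: reduce every sum a + b modulo 7.
Enumerate all 15 pairs:
a = 0: 0+2=2, 0+3=3, 0+5=5
a = 2: 2+2=4, 2+3=5, 2+5=0
a = 4: 4+2=6, 4+3=0, 4+5=2
a = 5: 5+2=0, 5+3=1, 5+5=3
a = 6: 6+2=1, 6+3=2, 6+5=4
Distinct residues collected: {0, 1, 2, 3, 4, 5, 6}
|A + B| = 7 (out of 7 total residues).

A + B = {0, 1, 2, 3, 4, 5, 6}


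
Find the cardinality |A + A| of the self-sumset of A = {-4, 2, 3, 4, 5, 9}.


A + A = {a + a' : a, a' ∈ A}; |A| = 6.
General bounds: 2|A| - 1 ≤ |A + A| ≤ |A|(|A|+1)/2, i.e. 11 ≤ |A + A| ≤ 21.
Lower bound 2|A|-1 is attained iff A is an arithmetic progression.
Enumerate sums a + a' for a ≤ a' (symmetric, so this suffices):
a = -4: -4+-4=-8, -4+2=-2, -4+3=-1, -4+4=0, -4+5=1, -4+9=5
a = 2: 2+2=4, 2+3=5, 2+4=6, 2+5=7, 2+9=11
a = 3: 3+3=6, 3+4=7, 3+5=8, 3+9=12
a = 4: 4+4=8, 4+5=9, 4+9=13
a = 5: 5+5=10, 5+9=14
a = 9: 9+9=18
Distinct sums: {-8, -2, -1, 0, 1, 4, 5, 6, 7, 8, 9, 10, 11, 12, 13, 14, 18}
|A + A| = 17

|A + A| = 17


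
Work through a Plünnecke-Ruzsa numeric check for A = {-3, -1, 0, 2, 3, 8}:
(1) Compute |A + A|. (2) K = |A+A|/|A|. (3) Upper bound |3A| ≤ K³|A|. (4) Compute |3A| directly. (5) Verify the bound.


|A| = 6.
Step 1: Compute A + A by enumerating all 36 pairs.
A + A = {-6, -4, -3, -2, -1, 0, 1, 2, 3, 4, 5, 6, 7, 8, 10, 11, 16}, so |A + A| = 17.
Step 2: Doubling constant K = |A + A|/|A| = 17/6 = 17/6 ≈ 2.8333.
Step 3: Plünnecke-Ruzsa gives |3A| ≤ K³·|A| = (2.8333)³ · 6 ≈ 136.4722.
Step 4: Compute 3A = A + A + A directly by enumerating all triples (a,b,c) ∈ A³; |3A| = 28.
Step 5: Check 28 ≤ 136.4722? Yes ✓.

K = 17/6, Plünnecke-Ruzsa bound K³|A| ≈ 136.4722, |3A| = 28, inequality holds.


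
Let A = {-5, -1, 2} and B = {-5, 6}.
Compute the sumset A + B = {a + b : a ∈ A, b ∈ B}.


A + B = {a + b : a ∈ A, b ∈ B}.
Enumerate all |A|·|B| = 3·2 = 6 pairs (a, b) and collect distinct sums.
a = -5: -5+-5=-10, -5+6=1
a = -1: -1+-5=-6, -1+6=5
a = 2: 2+-5=-3, 2+6=8
Collecting distinct sums: A + B = {-10, -6, -3, 1, 5, 8}
|A + B| = 6

A + B = {-10, -6, -3, 1, 5, 8}


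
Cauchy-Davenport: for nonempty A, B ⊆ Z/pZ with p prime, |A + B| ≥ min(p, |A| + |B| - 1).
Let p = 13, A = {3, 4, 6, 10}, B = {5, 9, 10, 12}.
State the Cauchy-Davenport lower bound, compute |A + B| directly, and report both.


Cauchy-Davenport: |A + B| ≥ min(p, |A| + |B| - 1) for A, B nonempty in Z/pZ.
|A| = 4, |B| = 4, p = 13.
CD lower bound = min(13, 4 + 4 - 1) = min(13, 7) = 7.
Compute A + B mod 13 directly:
a = 3: 3+5=8, 3+9=12, 3+10=0, 3+12=2
a = 4: 4+5=9, 4+9=0, 4+10=1, 4+12=3
a = 6: 6+5=11, 6+9=2, 6+10=3, 6+12=5
a = 10: 10+5=2, 10+9=6, 10+10=7, 10+12=9
A + B = {0, 1, 2, 3, 5, 6, 7, 8, 9, 11, 12}, so |A + B| = 11.
Verify: 11 ≥ 7? Yes ✓.

CD lower bound = 7, actual |A + B| = 11.


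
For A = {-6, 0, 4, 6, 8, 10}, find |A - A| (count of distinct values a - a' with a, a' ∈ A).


A - A = {a - a' : a, a' ∈ A}; |A| = 6.
Bounds: 2|A|-1 ≤ |A - A| ≤ |A|² - |A| + 1, i.e. 11 ≤ |A - A| ≤ 31.
Note: 0 ∈ A - A always (from a - a). The set is symmetric: if d ∈ A - A then -d ∈ A - A.
Enumerate nonzero differences d = a - a' with a > a' (then include -d):
Positive differences: {2, 4, 6, 8, 10, 12, 14, 16}
Full difference set: {0} ∪ (positive diffs) ∪ (negative diffs).
|A - A| = 1 + 2·8 = 17 (matches direct enumeration: 17).

|A - A| = 17


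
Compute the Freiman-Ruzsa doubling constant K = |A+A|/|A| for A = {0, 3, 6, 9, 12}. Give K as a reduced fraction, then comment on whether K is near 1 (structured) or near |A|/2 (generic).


|A| = 5.
Compute A + A by enumerating all 25 pairs.
A + A = {0, 3, 6, 9, 12, 15, 18, 21, 24}, so |A + A| = 9.
K = |A + A| / |A| = 9/5 (already in lowest terms) ≈ 1.8000.
Reference: AP of size 5 gives K = 9/5 ≈ 1.8000; a fully generic set of size 5 gives K ≈ 3.0000.

|A| = 5, |A + A| = 9, K = 9/5.


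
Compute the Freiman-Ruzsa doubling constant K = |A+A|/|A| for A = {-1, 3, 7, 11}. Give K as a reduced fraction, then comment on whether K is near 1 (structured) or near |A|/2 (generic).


|A| = 4.
Compute A + A by enumerating all 16 pairs.
A + A = {-2, 2, 6, 10, 14, 18, 22}, so |A + A| = 7.
K = |A + A| / |A| = 7/4 (already in lowest terms) ≈ 1.7500.
Reference: AP of size 4 gives K = 7/4 ≈ 1.7500; a fully generic set of size 4 gives K ≈ 2.5000.

|A| = 4, |A + A| = 7, K = 7/4.


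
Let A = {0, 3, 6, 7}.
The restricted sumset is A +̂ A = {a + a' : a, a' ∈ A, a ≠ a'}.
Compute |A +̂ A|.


Restricted sumset: A +̂ A = {a + a' : a ∈ A, a' ∈ A, a ≠ a'}.
Equivalently, take A + A and drop any sum 2a that is achievable ONLY as a + a for a ∈ A (i.e. sums representable only with equal summands).
Enumerate pairs (a, a') with a < a' (symmetric, so each unordered pair gives one sum; this covers all a ≠ a'):
  0 + 3 = 3
  0 + 6 = 6
  0 + 7 = 7
  3 + 6 = 9
  3 + 7 = 10
  6 + 7 = 13
Collected distinct sums: {3, 6, 7, 9, 10, 13}
|A +̂ A| = 6
(Reference bound: |A +̂ A| ≥ 2|A| - 3 for |A| ≥ 2, with |A| = 4 giving ≥ 5.)

|A +̂ A| = 6


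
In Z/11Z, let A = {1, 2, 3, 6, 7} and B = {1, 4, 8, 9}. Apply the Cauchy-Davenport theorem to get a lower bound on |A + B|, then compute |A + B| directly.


Cauchy-Davenport: |A + B| ≥ min(p, |A| + |B| - 1) for A, B nonempty in Z/pZ.
|A| = 5, |B| = 4, p = 11.
CD lower bound = min(11, 5 + 4 - 1) = min(11, 8) = 8.
Compute A + B mod 11 directly:
a = 1: 1+1=2, 1+4=5, 1+8=9, 1+9=10
a = 2: 2+1=3, 2+4=6, 2+8=10, 2+9=0
a = 3: 3+1=4, 3+4=7, 3+8=0, 3+9=1
a = 6: 6+1=7, 6+4=10, 6+8=3, 6+9=4
a = 7: 7+1=8, 7+4=0, 7+8=4, 7+9=5
A + B = {0, 1, 2, 3, 4, 5, 6, 7, 8, 9, 10}, so |A + B| = 11.
Verify: 11 ≥ 8? Yes ✓.

CD lower bound = 8, actual |A + B| = 11.


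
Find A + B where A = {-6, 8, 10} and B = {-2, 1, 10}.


A + B = {a + b : a ∈ A, b ∈ B}.
Enumerate all |A|·|B| = 3·3 = 9 pairs (a, b) and collect distinct sums.
a = -6: -6+-2=-8, -6+1=-5, -6+10=4
a = 8: 8+-2=6, 8+1=9, 8+10=18
a = 10: 10+-2=8, 10+1=11, 10+10=20
Collecting distinct sums: A + B = {-8, -5, 4, 6, 8, 9, 11, 18, 20}
|A + B| = 9

A + B = {-8, -5, 4, 6, 8, 9, 11, 18, 20}


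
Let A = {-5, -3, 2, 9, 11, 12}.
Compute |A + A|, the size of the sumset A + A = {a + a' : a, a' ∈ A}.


A + A = {a + a' : a, a' ∈ A}; |A| = 6.
General bounds: 2|A| - 1 ≤ |A + A| ≤ |A|(|A|+1)/2, i.e. 11 ≤ |A + A| ≤ 21.
Lower bound 2|A|-1 is attained iff A is an arithmetic progression.
Enumerate sums a + a' for a ≤ a' (symmetric, so this suffices):
a = -5: -5+-5=-10, -5+-3=-8, -5+2=-3, -5+9=4, -5+11=6, -5+12=7
a = -3: -3+-3=-6, -3+2=-1, -3+9=6, -3+11=8, -3+12=9
a = 2: 2+2=4, 2+9=11, 2+11=13, 2+12=14
a = 9: 9+9=18, 9+11=20, 9+12=21
a = 11: 11+11=22, 11+12=23
a = 12: 12+12=24
Distinct sums: {-10, -8, -6, -3, -1, 4, 6, 7, 8, 9, 11, 13, 14, 18, 20, 21, 22, 23, 24}
|A + A| = 19

|A + A| = 19


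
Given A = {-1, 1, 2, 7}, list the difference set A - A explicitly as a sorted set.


A - A = {a - a' : a, a' ∈ A}.
Compute a - a' for each ordered pair (a, a'):
a = -1: -1--1=0, -1-1=-2, -1-2=-3, -1-7=-8
a = 1: 1--1=2, 1-1=0, 1-2=-1, 1-7=-6
a = 2: 2--1=3, 2-1=1, 2-2=0, 2-7=-5
a = 7: 7--1=8, 7-1=6, 7-2=5, 7-7=0
Collecting distinct values (and noting 0 appears from a-a):
A - A = {-8, -6, -5, -3, -2, -1, 0, 1, 2, 3, 5, 6, 8}
|A - A| = 13

A - A = {-8, -6, -5, -3, -2, -1, 0, 1, 2, 3, 5, 6, 8}


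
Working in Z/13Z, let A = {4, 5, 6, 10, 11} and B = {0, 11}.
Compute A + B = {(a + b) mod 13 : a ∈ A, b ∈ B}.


Work in Z/13Z: reduce every sum a + b modulo 13.
Enumerate all 10 pairs:
a = 4: 4+0=4, 4+11=2
a = 5: 5+0=5, 5+11=3
a = 6: 6+0=6, 6+11=4
a = 10: 10+0=10, 10+11=8
a = 11: 11+0=11, 11+11=9
Distinct residues collected: {2, 3, 4, 5, 6, 8, 9, 10, 11}
|A + B| = 9 (out of 13 total residues).

A + B = {2, 3, 4, 5, 6, 8, 9, 10, 11}


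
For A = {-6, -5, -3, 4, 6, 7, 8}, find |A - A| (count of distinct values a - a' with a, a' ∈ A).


A - A = {a - a' : a, a' ∈ A}; |A| = 7.
Bounds: 2|A|-1 ≤ |A - A| ≤ |A|² - |A| + 1, i.e. 13 ≤ |A - A| ≤ 43.
Note: 0 ∈ A - A always (from a - a). The set is symmetric: if d ∈ A - A then -d ∈ A - A.
Enumerate nonzero differences d = a - a' with a > a' (then include -d):
Positive differences: {1, 2, 3, 4, 7, 9, 10, 11, 12, 13, 14}
Full difference set: {0} ∪ (positive diffs) ∪ (negative diffs).
|A - A| = 1 + 2·11 = 23 (matches direct enumeration: 23).

|A - A| = 23


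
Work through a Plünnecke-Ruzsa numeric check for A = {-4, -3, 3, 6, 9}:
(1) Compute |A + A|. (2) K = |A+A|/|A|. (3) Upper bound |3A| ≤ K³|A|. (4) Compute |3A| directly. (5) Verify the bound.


|A| = 5.
Step 1: Compute A + A by enumerating all 25 pairs.
A + A = {-8, -7, -6, -1, 0, 2, 3, 5, 6, 9, 12, 15, 18}, so |A + A| = 13.
Step 2: Doubling constant K = |A + A|/|A| = 13/5 = 13/5 ≈ 2.6000.
Step 3: Plünnecke-Ruzsa gives |3A| ≤ K³·|A| = (2.6000)³ · 5 ≈ 87.8800.
Step 4: Compute 3A = A + A + A directly by enumerating all triples (a,b,c) ∈ A³; |3A| = 25.
Step 5: Check 25 ≤ 87.8800? Yes ✓.

K = 13/5, Plünnecke-Ruzsa bound K³|A| ≈ 87.8800, |3A| = 25, inequality holds.


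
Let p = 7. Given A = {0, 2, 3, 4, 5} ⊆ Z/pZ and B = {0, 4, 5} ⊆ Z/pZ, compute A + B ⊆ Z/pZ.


Work in Z/7Z: reduce every sum a + b modulo 7.
Enumerate all 15 pairs:
a = 0: 0+0=0, 0+4=4, 0+5=5
a = 2: 2+0=2, 2+4=6, 2+5=0
a = 3: 3+0=3, 3+4=0, 3+5=1
a = 4: 4+0=4, 4+4=1, 4+5=2
a = 5: 5+0=5, 5+4=2, 5+5=3
Distinct residues collected: {0, 1, 2, 3, 4, 5, 6}
|A + B| = 7 (out of 7 total residues).

A + B = {0, 1, 2, 3, 4, 5, 6}


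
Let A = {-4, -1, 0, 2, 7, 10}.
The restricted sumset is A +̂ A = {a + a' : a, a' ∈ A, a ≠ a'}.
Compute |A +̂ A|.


Restricted sumset: A +̂ A = {a + a' : a ∈ A, a' ∈ A, a ≠ a'}.
Equivalently, take A + A and drop any sum 2a that is achievable ONLY as a + a for a ∈ A (i.e. sums representable only with equal summands).
Enumerate pairs (a, a') with a < a' (symmetric, so each unordered pair gives one sum; this covers all a ≠ a'):
  -4 + -1 = -5
  -4 + 0 = -4
  -4 + 2 = -2
  -4 + 7 = 3
  -4 + 10 = 6
  -1 + 0 = -1
  -1 + 2 = 1
  -1 + 7 = 6
  -1 + 10 = 9
  0 + 2 = 2
  0 + 7 = 7
  0 + 10 = 10
  2 + 7 = 9
  2 + 10 = 12
  7 + 10 = 17
Collected distinct sums: {-5, -4, -2, -1, 1, 2, 3, 6, 7, 9, 10, 12, 17}
|A +̂ A| = 13
(Reference bound: |A +̂ A| ≥ 2|A| - 3 for |A| ≥ 2, with |A| = 6 giving ≥ 9.)

|A +̂ A| = 13


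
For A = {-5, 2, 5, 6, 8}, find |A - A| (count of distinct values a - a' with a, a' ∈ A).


A - A = {a - a' : a, a' ∈ A}; |A| = 5.
Bounds: 2|A|-1 ≤ |A - A| ≤ |A|² - |A| + 1, i.e. 9 ≤ |A - A| ≤ 21.
Note: 0 ∈ A - A always (from a - a). The set is symmetric: if d ∈ A - A then -d ∈ A - A.
Enumerate nonzero differences d = a - a' with a > a' (then include -d):
Positive differences: {1, 2, 3, 4, 6, 7, 10, 11, 13}
Full difference set: {0} ∪ (positive diffs) ∪ (negative diffs).
|A - A| = 1 + 2·9 = 19 (matches direct enumeration: 19).

|A - A| = 19


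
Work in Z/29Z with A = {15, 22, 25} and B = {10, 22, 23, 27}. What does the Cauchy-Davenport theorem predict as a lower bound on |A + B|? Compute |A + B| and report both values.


Cauchy-Davenport: |A + B| ≥ min(p, |A| + |B| - 1) for A, B nonempty in Z/pZ.
|A| = 3, |B| = 4, p = 29.
CD lower bound = min(29, 3 + 4 - 1) = min(29, 6) = 6.
Compute A + B mod 29 directly:
a = 15: 15+10=25, 15+22=8, 15+23=9, 15+27=13
a = 22: 22+10=3, 22+22=15, 22+23=16, 22+27=20
a = 25: 25+10=6, 25+22=18, 25+23=19, 25+27=23
A + B = {3, 6, 8, 9, 13, 15, 16, 18, 19, 20, 23, 25}, so |A + B| = 12.
Verify: 12 ≥ 6? Yes ✓.

CD lower bound = 6, actual |A + B| = 12.


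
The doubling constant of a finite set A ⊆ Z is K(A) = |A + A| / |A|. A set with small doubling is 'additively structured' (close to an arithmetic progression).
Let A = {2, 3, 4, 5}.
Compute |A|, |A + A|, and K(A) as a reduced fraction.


|A| = 4.
Compute A + A by enumerating all 16 pairs.
A + A = {4, 5, 6, 7, 8, 9, 10}, so |A + A| = 7.
K = |A + A| / |A| = 7/4 (already in lowest terms) ≈ 1.7500.
Reference: AP of size 4 gives K = 7/4 ≈ 1.7500; a fully generic set of size 4 gives K ≈ 2.5000.

|A| = 4, |A + A| = 7, K = 7/4.


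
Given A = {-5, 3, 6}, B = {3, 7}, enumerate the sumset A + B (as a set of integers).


A + B = {a + b : a ∈ A, b ∈ B}.
Enumerate all |A|·|B| = 3·2 = 6 pairs (a, b) and collect distinct sums.
a = -5: -5+3=-2, -5+7=2
a = 3: 3+3=6, 3+7=10
a = 6: 6+3=9, 6+7=13
Collecting distinct sums: A + B = {-2, 2, 6, 9, 10, 13}
|A + B| = 6

A + B = {-2, 2, 6, 9, 10, 13}


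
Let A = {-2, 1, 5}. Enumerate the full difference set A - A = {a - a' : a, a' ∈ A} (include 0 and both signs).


A - A = {a - a' : a, a' ∈ A}.
Compute a - a' for each ordered pair (a, a'):
a = -2: -2--2=0, -2-1=-3, -2-5=-7
a = 1: 1--2=3, 1-1=0, 1-5=-4
a = 5: 5--2=7, 5-1=4, 5-5=0
Collecting distinct values (and noting 0 appears from a-a):
A - A = {-7, -4, -3, 0, 3, 4, 7}
|A - A| = 7

A - A = {-7, -4, -3, 0, 3, 4, 7}


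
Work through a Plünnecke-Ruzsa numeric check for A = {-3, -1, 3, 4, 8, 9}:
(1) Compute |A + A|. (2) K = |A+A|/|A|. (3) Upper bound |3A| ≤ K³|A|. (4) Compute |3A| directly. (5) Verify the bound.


|A| = 6.
Step 1: Compute A + A by enumerating all 36 pairs.
A + A = {-6, -4, -2, 0, 1, 2, 3, 5, 6, 7, 8, 11, 12, 13, 16, 17, 18}, so |A + A| = 17.
Step 2: Doubling constant K = |A + A|/|A| = 17/6 = 17/6 ≈ 2.8333.
Step 3: Plünnecke-Ruzsa gives |3A| ≤ K³·|A| = (2.8333)³ · 6 ≈ 136.4722.
Step 4: Compute 3A = A + A + A directly by enumerating all triples (a,b,c) ∈ A³; |3A| = 32.
Step 5: Check 32 ≤ 136.4722? Yes ✓.

K = 17/6, Plünnecke-Ruzsa bound K³|A| ≈ 136.4722, |3A| = 32, inequality holds.


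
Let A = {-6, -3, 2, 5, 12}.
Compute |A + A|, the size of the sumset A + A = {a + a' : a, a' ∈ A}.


A + A = {a + a' : a, a' ∈ A}; |A| = 5.
General bounds: 2|A| - 1 ≤ |A + A| ≤ |A|(|A|+1)/2, i.e. 9 ≤ |A + A| ≤ 15.
Lower bound 2|A|-1 is attained iff A is an arithmetic progression.
Enumerate sums a + a' for a ≤ a' (symmetric, so this suffices):
a = -6: -6+-6=-12, -6+-3=-9, -6+2=-4, -6+5=-1, -6+12=6
a = -3: -3+-3=-6, -3+2=-1, -3+5=2, -3+12=9
a = 2: 2+2=4, 2+5=7, 2+12=14
a = 5: 5+5=10, 5+12=17
a = 12: 12+12=24
Distinct sums: {-12, -9, -6, -4, -1, 2, 4, 6, 7, 9, 10, 14, 17, 24}
|A + A| = 14

|A + A| = 14


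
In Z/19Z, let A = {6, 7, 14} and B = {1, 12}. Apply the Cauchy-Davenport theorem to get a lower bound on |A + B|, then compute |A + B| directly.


Cauchy-Davenport: |A + B| ≥ min(p, |A| + |B| - 1) for A, B nonempty in Z/pZ.
|A| = 3, |B| = 2, p = 19.
CD lower bound = min(19, 3 + 2 - 1) = min(19, 4) = 4.
Compute A + B mod 19 directly:
a = 6: 6+1=7, 6+12=18
a = 7: 7+1=8, 7+12=0
a = 14: 14+1=15, 14+12=7
A + B = {0, 7, 8, 15, 18}, so |A + B| = 5.
Verify: 5 ≥ 4? Yes ✓.

CD lower bound = 4, actual |A + B| = 5.


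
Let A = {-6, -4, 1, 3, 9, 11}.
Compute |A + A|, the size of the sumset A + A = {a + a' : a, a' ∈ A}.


A + A = {a + a' : a, a' ∈ A}; |A| = 6.
General bounds: 2|A| - 1 ≤ |A + A| ≤ |A|(|A|+1)/2, i.e. 11 ≤ |A + A| ≤ 21.
Lower bound 2|A|-1 is attained iff A is an arithmetic progression.
Enumerate sums a + a' for a ≤ a' (symmetric, so this suffices):
a = -6: -6+-6=-12, -6+-4=-10, -6+1=-5, -6+3=-3, -6+9=3, -6+11=5
a = -4: -4+-4=-8, -4+1=-3, -4+3=-1, -4+9=5, -4+11=7
a = 1: 1+1=2, 1+3=4, 1+9=10, 1+11=12
a = 3: 3+3=6, 3+9=12, 3+11=14
a = 9: 9+9=18, 9+11=20
a = 11: 11+11=22
Distinct sums: {-12, -10, -8, -5, -3, -1, 2, 3, 4, 5, 6, 7, 10, 12, 14, 18, 20, 22}
|A + A| = 18

|A + A| = 18


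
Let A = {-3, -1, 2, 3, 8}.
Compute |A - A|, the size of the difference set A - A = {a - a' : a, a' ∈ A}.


A - A = {a - a' : a, a' ∈ A}; |A| = 5.
Bounds: 2|A|-1 ≤ |A - A| ≤ |A|² - |A| + 1, i.e. 9 ≤ |A - A| ≤ 21.
Note: 0 ∈ A - A always (from a - a). The set is symmetric: if d ∈ A - A then -d ∈ A - A.
Enumerate nonzero differences d = a - a' with a > a' (then include -d):
Positive differences: {1, 2, 3, 4, 5, 6, 9, 11}
Full difference set: {0} ∪ (positive diffs) ∪ (negative diffs).
|A - A| = 1 + 2·8 = 17 (matches direct enumeration: 17).

|A - A| = 17


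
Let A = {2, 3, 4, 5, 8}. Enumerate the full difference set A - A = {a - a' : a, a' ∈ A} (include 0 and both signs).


A - A = {a - a' : a, a' ∈ A}.
Compute a - a' for each ordered pair (a, a'):
a = 2: 2-2=0, 2-3=-1, 2-4=-2, 2-5=-3, 2-8=-6
a = 3: 3-2=1, 3-3=0, 3-4=-1, 3-5=-2, 3-8=-5
a = 4: 4-2=2, 4-3=1, 4-4=0, 4-5=-1, 4-8=-4
a = 5: 5-2=3, 5-3=2, 5-4=1, 5-5=0, 5-8=-3
a = 8: 8-2=6, 8-3=5, 8-4=4, 8-5=3, 8-8=0
Collecting distinct values (and noting 0 appears from a-a):
A - A = {-6, -5, -4, -3, -2, -1, 0, 1, 2, 3, 4, 5, 6}
|A - A| = 13

A - A = {-6, -5, -4, -3, -2, -1, 0, 1, 2, 3, 4, 5, 6}


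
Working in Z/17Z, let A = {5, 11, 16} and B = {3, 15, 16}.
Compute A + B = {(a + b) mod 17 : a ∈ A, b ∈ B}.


Work in Z/17Z: reduce every sum a + b modulo 17.
Enumerate all 9 pairs:
a = 5: 5+3=8, 5+15=3, 5+16=4
a = 11: 11+3=14, 11+15=9, 11+16=10
a = 16: 16+3=2, 16+15=14, 16+16=15
Distinct residues collected: {2, 3, 4, 8, 9, 10, 14, 15}
|A + B| = 8 (out of 17 total residues).

A + B = {2, 3, 4, 8, 9, 10, 14, 15}


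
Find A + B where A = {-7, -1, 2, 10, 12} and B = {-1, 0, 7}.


A + B = {a + b : a ∈ A, b ∈ B}.
Enumerate all |A|·|B| = 5·3 = 15 pairs (a, b) and collect distinct sums.
a = -7: -7+-1=-8, -7+0=-7, -7+7=0
a = -1: -1+-1=-2, -1+0=-1, -1+7=6
a = 2: 2+-1=1, 2+0=2, 2+7=9
a = 10: 10+-1=9, 10+0=10, 10+7=17
a = 12: 12+-1=11, 12+0=12, 12+7=19
Collecting distinct sums: A + B = {-8, -7, -2, -1, 0, 1, 2, 6, 9, 10, 11, 12, 17, 19}
|A + B| = 14

A + B = {-8, -7, -2, -1, 0, 1, 2, 6, 9, 10, 11, 12, 17, 19}


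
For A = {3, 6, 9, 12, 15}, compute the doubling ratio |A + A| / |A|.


|A| = 5.
Compute A + A by enumerating all 25 pairs.
A + A = {6, 9, 12, 15, 18, 21, 24, 27, 30}, so |A + A| = 9.
K = |A + A| / |A| = 9/5 (already in lowest terms) ≈ 1.8000.
Reference: AP of size 5 gives K = 9/5 ≈ 1.8000; a fully generic set of size 5 gives K ≈ 3.0000.

|A| = 5, |A + A| = 9, K = 9/5.


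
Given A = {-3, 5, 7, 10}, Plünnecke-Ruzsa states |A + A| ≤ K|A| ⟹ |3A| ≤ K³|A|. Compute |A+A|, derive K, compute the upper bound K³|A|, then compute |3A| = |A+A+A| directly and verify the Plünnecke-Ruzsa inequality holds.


|A| = 4.
Step 1: Compute A + A by enumerating all 16 pairs.
A + A = {-6, 2, 4, 7, 10, 12, 14, 15, 17, 20}, so |A + A| = 10.
Step 2: Doubling constant K = |A + A|/|A| = 10/4 = 10/4 ≈ 2.5000.
Step 3: Plünnecke-Ruzsa gives |3A| ≤ K³·|A| = (2.5000)³ · 4 ≈ 62.5000.
Step 4: Compute 3A = A + A + A directly by enumerating all triples (a,b,c) ∈ A³; |3A| = 19.
Step 5: Check 19 ≤ 62.5000? Yes ✓.

K = 10/4, Plünnecke-Ruzsa bound K³|A| ≈ 62.5000, |3A| = 19, inequality holds.


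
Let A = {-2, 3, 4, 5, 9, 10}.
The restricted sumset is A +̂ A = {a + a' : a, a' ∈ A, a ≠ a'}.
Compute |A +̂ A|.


Restricted sumset: A +̂ A = {a + a' : a ∈ A, a' ∈ A, a ≠ a'}.
Equivalently, take A + A and drop any sum 2a that is achievable ONLY as a + a for a ∈ A (i.e. sums representable only with equal summands).
Enumerate pairs (a, a') with a < a' (symmetric, so each unordered pair gives one sum; this covers all a ≠ a'):
  -2 + 3 = 1
  -2 + 4 = 2
  -2 + 5 = 3
  -2 + 9 = 7
  -2 + 10 = 8
  3 + 4 = 7
  3 + 5 = 8
  3 + 9 = 12
  3 + 10 = 13
  4 + 5 = 9
  4 + 9 = 13
  4 + 10 = 14
  5 + 9 = 14
  5 + 10 = 15
  9 + 10 = 19
Collected distinct sums: {1, 2, 3, 7, 8, 9, 12, 13, 14, 15, 19}
|A +̂ A| = 11
(Reference bound: |A +̂ A| ≥ 2|A| - 3 for |A| ≥ 2, with |A| = 6 giving ≥ 9.)

|A +̂ A| = 11


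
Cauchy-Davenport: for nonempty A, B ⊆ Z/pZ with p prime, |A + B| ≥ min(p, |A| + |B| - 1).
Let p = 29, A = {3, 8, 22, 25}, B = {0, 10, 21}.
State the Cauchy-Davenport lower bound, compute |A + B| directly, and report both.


Cauchy-Davenport: |A + B| ≥ min(p, |A| + |B| - 1) for A, B nonempty in Z/pZ.
|A| = 4, |B| = 3, p = 29.
CD lower bound = min(29, 4 + 3 - 1) = min(29, 6) = 6.
Compute A + B mod 29 directly:
a = 3: 3+0=3, 3+10=13, 3+21=24
a = 8: 8+0=8, 8+10=18, 8+21=0
a = 22: 22+0=22, 22+10=3, 22+21=14
a = 25: 25+0=25, 25+10=6, 25+21=17
A + B = {0, 3, 6, 8, 13, 14, 17, 18, 22, 24, 25}, so |A + B| = 11.
Verify: 11 ≥ 6? Yes ✓.

CD lower bound = 6, actual |A + B| = 11.


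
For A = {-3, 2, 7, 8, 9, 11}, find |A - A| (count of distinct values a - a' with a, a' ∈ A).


A - A = {a - a' : a, a' ∈ A}; |A| = 6.
Bounds: 2|A|-1 ≤ |A - A| ≤ |A|² - |A| + 1, i.e. 11 ≤ |A - A| ≤ 31.
Note: 0 ∈ A - A always (from a - a). The set is symmetric: if d ∈ A - A then -d ∈ A - A.
Enumerate nonzero differences d = a - a' with a > a' (then include -d):
Positive differences: {1, 2, 3, 4, 5, 6, 7, 9, 10, 11, 12, 14}
Full difference set: {0} ∪ (positive diffs) ∪ (negative diffs).
|A - A| = 1 + 2·12 = 25 (matches direct enumeration: 25).

|A - A| = 25


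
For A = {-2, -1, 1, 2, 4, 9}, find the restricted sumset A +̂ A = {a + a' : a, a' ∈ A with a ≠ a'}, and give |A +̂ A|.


Restricted sumset: A +̂ A = {a + a' : a ∈ A, a' ∈ A, a ≠ a'}.
Equivalently, take A + A and drop any sum 2a that is achievable ONLY as a + a for a ∈ A (i.e. sums representable only with equal summands).
Enumerate pairs (a, a') with a < a' (symmetric, so each unordered pair gives one sum; this covers all a ≠ a'):
  -2 + -1 = -3
  -2 + 1 = -1
  -2 + 2 = 0
  -2 + 4 = 2
  -2 + 9 = 7
  -1 + 1 = 0
  -1 + 2 = 1
  -1 + 4 = 3
  -1 + 9 = 8
  1 + 2 = 3
  1 + 4 = 5
  1 + 9 = 10
  2 + 4 = 6
  2 + 9 = 11
  4 + 9 = 13
Collected distinct sums: {-3, -1, 0, 1, 2, 3, 5, 6, 7, 8, 10, 11, 13}
|A +̂ A| = 13
(Reference bound: |A +̂ A| ≥ 2|A| - 3 for |A| ≥ 2, with |A| = 6 giving ≥ 9.)

|A +̂ A| = 13


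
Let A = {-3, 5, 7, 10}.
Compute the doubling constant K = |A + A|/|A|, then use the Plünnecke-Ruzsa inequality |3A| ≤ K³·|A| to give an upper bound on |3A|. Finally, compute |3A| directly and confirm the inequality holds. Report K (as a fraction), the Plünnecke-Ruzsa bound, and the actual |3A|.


|A| = 4.
Step 1: Compute A + A by enumerating all 16 pairs.
A + A = {-6, 2, 4, 7, 10, 12, 14, 15, 17, 20}, so |A + A| = 10.
Step 2: Doubling constant K = |A + A|/|A| = 10/4 = 10/4 ≈ 2.5000.
Step 3: Plünnecke-Ruzsa gives |3A| ≤ K³·|A| = (2.5000)³ · 4 ≈ 62.5000.
Step 4: Compute 3A = A + A + A directly by enumerating all triples (a,b,c) ∈ A³; |3A| = 19.
Step 5: Check 19 ≤ 62.5000? Yes ✓.

K = 10/4, Plünnecke-Ruzsa bound K³|A| ≈ 62.5000, |3A| = 19, inequality holds.
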